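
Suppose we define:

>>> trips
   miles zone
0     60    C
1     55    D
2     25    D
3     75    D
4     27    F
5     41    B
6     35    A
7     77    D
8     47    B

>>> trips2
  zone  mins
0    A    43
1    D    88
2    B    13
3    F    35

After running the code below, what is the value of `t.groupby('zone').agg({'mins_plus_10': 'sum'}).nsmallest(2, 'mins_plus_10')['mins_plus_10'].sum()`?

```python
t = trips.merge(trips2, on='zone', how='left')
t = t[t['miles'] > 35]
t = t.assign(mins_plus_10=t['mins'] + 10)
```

46.0

merge on 'zone' (how='left') → 9 rows:
   miles zone  mins
0     60    C   NaN
1     55    D  88.0
2     25    D  88.0
3     75    D  88.0
4     27    F  35.0
5     41    B  13.0
6     35    A  43.0
7     77    D  88.0
8     47    B  13.0
filter rows where miles > 35:
   miles zone  mins
0     60    C   NaN
1     55    D  88.0
3     75    D  88.0
5     41    B  13.0
7     77    D  88.0
8     47    B  13.0
add column mins_plus_10 = t['mins'] + 10:
   miles zone  mins  mins_plus_10
0     60    C   NaN           NaN
1     55    D  88.0          98.0
3     75    D  88.0          98.0
5     41    B  13.0          23.0
7     77    D  88.0          98.0
8     47    B  13.0          23.0
group by zone, sum of mins_plus_10:
      mins_plus_10
zone              
B             46.0
C              0.0
D            294.0
take 2 rows with smallest mins_plus_10:
      mins_plus_10
zone              
C              0.0
B             46.0
Taking the sum of column 'mins_plus_10' gives 46.0.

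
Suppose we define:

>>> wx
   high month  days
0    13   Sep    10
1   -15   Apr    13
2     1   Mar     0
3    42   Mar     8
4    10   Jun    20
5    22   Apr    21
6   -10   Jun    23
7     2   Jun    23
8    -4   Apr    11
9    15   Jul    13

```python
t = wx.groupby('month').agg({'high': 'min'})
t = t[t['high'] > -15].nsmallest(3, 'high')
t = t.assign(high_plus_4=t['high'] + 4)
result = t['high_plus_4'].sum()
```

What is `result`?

16

group by month, min of high:
       high
month      
Apr     -15
Jul      15
Jun     -10
Mar       1
Sep      13
filter rows where high > -15:
       high
month      
Jul      15
Jun     -10
Mar       1
Sep      13
take 3 rows with smallest high:
       high
month      
Jun     -10
Mar       1
Sep      13
add column high_plus_4 = t['high'] + 4:
       high  high_plus_4
month                   
Jun     -10           -6
Mar       1            5
Sep      13           17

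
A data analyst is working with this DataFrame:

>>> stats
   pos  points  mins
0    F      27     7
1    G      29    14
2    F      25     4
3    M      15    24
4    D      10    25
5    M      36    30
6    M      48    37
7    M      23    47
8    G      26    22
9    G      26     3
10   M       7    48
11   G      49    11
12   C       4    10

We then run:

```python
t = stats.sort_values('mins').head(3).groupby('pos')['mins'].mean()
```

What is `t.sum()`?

sort by mins:
   pos  points  mins
9    G      26     3
2    F      25     4
0    F      27     7
12   C       4    10
11   G      49    11
1    G      29    14
8    G      26    22
3    M      15    24
4    D      10    25
5    M      36    30
6    M      48    37
7    M      23    47
10   M       7    48
take first 3 rows:
  pos  points  mins
9   G      26     3
2   F      25     4
0   F      27     7
group by pos, mean of mins:
pos
F    5.5
G    3.0
Name: mins, dtype: float64
Reading off the sum of the resulting series, we get 8.5.

8.5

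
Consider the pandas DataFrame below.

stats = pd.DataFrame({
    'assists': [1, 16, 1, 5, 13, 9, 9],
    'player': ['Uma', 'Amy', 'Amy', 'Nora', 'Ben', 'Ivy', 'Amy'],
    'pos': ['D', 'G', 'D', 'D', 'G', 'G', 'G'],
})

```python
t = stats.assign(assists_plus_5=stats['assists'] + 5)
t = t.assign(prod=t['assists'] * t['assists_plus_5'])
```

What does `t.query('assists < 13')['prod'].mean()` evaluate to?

62.8

add column assists_plus_5 = stats['assists'] + 5:
   assists player pos  assists_plus_5
0        1    Uma   D               6
1       16    Amy   G              21
2        1    Amy   D               6
3        5   Nora   D              10
4       13    Ben   G              18
5        9    Ivy   G              14
6        9    Amy   G              14
add column prod = t['assists'] * t['assists_plus_5']:
   assists player pos  assists_plus_5  prod
0        1    Uma   D               6     6
1       16    Amy   G              21   336
2        1    Amy   D               6     6
3        5   Nora   D              10    50
4       13    Ben   G              18   234
5        9    Ivy   G              14   126
6        9    Amy   G              14   126
filter rows where assists < 13:
   assists player pos  assists_plus_5  prod
0        1    Uma   D               6     6
2        1    Amy   D               6     6
3        5   Nora   D              10    50
5        9    Ivy   G              14   126
6        9    Amy   G              14   126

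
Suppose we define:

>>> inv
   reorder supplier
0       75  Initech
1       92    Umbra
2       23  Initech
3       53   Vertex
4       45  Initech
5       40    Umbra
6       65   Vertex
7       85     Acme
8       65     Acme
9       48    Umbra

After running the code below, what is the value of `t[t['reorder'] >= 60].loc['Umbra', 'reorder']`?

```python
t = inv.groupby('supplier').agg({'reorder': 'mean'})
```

group by supplier, mean of reorder:
            reorder
supplier           
Acme      75.000000
Initech   47.666667
Umbra     60.000000
Vertex    59.000000
filter rows where reorder >= 60:
          reorder
supplier         
Acme         75.0
Umbra        60.0
Then the value at row 'Umbra', column 'reorder': 60.0

60.0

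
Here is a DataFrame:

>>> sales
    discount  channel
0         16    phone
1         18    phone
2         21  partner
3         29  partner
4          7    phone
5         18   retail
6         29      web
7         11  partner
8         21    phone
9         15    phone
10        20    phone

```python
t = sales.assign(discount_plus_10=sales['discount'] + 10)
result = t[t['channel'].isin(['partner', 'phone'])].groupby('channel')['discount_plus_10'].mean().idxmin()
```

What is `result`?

add column discount_plus_10 = sales['discount'] + 10:
    discount  channel  discount_plus_10
0         16    phone                26
1         18    phone                28
2         21  partner                31
3         29  partner                39
4          7    phone                17
5         18   retail                28
6         29      web                39
7         11  partner                21
8         21    phone                31
9         15    phone                25
10        20    phone                30
filter rows where channel in ['partner', 'phone']:
    discount  channel  discount_plus_10
0         16    phone                26
1         18    phone                28
2         21  partner                31
3         29  partner                39
4          7    phone                17
7         11  partner                21
8         21    phone                31
9         15    phone                25
10        20    phone                30
group by channel, mean of discount_plus_10:
channel
partner    30.333333
phone      26.166667
Name: discount_plus_10, dtype: float64
Then the label with the smallest value: phone

phone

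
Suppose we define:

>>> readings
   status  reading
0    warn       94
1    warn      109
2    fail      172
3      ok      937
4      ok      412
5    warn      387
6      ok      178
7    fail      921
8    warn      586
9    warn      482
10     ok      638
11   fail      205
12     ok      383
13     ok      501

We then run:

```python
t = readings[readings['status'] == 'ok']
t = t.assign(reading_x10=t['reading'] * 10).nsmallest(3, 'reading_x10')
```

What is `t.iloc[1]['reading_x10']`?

filter rows where status == 'ok':
   status  reading
3      ok      937
4      ok      412
6      ok      178
10     ok      638
12     ok      383
13     ok      501
add column reading_x10 = t['reading'] * 10:
   status  reading  reading_x10
3      ok      937         9370
4      ok      412         4120
6      ok      178         1780
10     ok      638         6380
12     ok      383         3830
13     ok      501         5010
take 3 rows with smallest reading_x10:
   status  reading  reading_x10
6      ok      178         1780
12     ok      383         3830
4      ok      412         4120
Then the value at position 1, column 'reading_x10': 3830

3830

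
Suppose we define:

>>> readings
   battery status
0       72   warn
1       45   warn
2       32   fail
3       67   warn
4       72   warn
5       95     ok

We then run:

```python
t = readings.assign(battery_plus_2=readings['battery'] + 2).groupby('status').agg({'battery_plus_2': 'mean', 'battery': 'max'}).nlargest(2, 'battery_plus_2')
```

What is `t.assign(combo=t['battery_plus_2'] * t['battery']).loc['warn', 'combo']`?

4752.0

add column battery_plus_2 = readings['battery'] + 2:
   battery status  battery_plus_2
0       72   warn              74
1       45   warn              47
2       32   fail              34
3       67   warn              69
4       72   warn              74
5       95     ok              97
group by status: mean(battery_plus_2), max(battery):
        battery_plus_2  battery
status                         
fail              34.0       32
ok                97.0       95
warn              66.0       72
take 2 rows with largest battery_plus_2:
        battery_plus_2  battery
status                         
ok                97.0       95
warn              66.0       72
add column combo = t['battery_plus_2'] * t['battery']:
        battery_plus_2  battery   combo
status                                 
ok                97.0       95  9215.0
warn              66.0       72  4752.0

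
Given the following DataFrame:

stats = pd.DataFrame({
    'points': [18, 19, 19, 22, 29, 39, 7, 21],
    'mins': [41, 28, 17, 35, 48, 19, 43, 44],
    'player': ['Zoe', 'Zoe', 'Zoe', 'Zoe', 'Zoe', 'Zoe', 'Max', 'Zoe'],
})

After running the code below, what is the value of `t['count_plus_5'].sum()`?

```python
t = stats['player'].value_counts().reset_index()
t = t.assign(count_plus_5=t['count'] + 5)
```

value_counts of player:
player
Zoe    7
Max    1
Name: count, dtype: int64
reset_index():
  player  count
0    Zoe      7
1    Max      1
add column count_plus_5 = t['count'] + 5:
  player  count  count_plus_5
0    Zoe      7            12
1    Max      1             6

18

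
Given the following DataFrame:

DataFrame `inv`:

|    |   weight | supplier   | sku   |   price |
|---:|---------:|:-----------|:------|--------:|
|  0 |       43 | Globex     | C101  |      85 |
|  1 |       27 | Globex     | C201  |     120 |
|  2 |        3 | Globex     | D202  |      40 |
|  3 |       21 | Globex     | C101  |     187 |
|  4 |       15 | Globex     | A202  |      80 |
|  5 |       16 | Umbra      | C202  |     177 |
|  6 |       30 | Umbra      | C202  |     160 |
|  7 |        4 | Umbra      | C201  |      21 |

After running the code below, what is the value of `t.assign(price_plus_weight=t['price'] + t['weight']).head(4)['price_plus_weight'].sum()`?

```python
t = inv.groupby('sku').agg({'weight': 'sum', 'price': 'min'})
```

502

group by sku: sum(weight), min(price):
      weight  price
sku                
A202      15     80
C101      64     85
C201      31     21
C202      46    160
D202       3     40
add column price_plus_weight = t['price'] + t['weight']:
      weight  price  price_plus_weight
sku                                   
A202      15     80                 95
C101      64     85                149
C201      31     21                 52
C202      46    160                206
D202       3     40                 43
take first 4 rows:
      weight  price  price_plus_weight
sku                                   
A202      15     80                 95
C101      64     85                149
C201      31     21                 52
C202      46    160                206
sum of column 'price_plus_weight' → 502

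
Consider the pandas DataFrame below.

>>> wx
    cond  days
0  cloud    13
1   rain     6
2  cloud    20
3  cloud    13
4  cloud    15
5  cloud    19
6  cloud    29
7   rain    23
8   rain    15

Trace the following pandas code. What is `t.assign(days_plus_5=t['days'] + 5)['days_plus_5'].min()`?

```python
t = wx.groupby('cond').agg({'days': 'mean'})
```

19.6666666667

group by cond, mean of days:
            days
cond            
cloud  18.166667
rain   14.666667
add column days_plus_5 = t['days'] + 5:
            days  days_plus_5
cond                         
cloud  18.166667    23.166667
rain   14.666667    19.666667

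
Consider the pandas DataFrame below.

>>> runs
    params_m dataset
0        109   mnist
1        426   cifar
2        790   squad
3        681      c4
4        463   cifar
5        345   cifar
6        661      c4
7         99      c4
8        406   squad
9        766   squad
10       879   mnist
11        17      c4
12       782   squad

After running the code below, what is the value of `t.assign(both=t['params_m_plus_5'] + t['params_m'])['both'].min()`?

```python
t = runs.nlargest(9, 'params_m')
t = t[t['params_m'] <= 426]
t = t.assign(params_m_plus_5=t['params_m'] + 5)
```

817

take 9 rows with largest params_m:
    params_m dataset
10       879   mnist
2        790   squad
12       782   squad
9        766   squad
3        681      c4
6        661      c4
4        463   cifar
1        426   cifar
8        406   squad
filter rows where params_m <= 426:
   params_m dataset
1       426   cifar
8       406   squad
add column params_m_plus_5 = t['params_m'] + 5:
   params_m dataset  params_m_plus_5
1       426   cifar              431
8       406   squad              411
add column both = t['params_m_plus_5'] + t['params_m']:
   params_m dataset  params_m_plus_5  both
1       426   cifar              431   857
8       406   squad              411   817
Reading off the min of column 'both', we get 817.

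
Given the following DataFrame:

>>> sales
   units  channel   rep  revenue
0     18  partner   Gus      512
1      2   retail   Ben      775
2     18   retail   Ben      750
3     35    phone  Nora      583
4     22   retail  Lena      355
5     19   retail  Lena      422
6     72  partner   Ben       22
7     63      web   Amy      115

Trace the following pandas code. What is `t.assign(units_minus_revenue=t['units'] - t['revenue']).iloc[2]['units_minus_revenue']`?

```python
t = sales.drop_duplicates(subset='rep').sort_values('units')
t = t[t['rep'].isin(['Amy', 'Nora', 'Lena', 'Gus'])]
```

drop duplicate rep (keep=first):
   units  channel   rep  revenue
0     18  partner   Gus      512
1      2   retail   Ben      775
3     35    phone  Nora      583
4     22   retail  Lena      355
7     63      web   Amy      115
sort by units:
   units  channel   rep  revenue
1      2   retail   Ben      775
0     18  partner   Gus      512
4     22   retail  Lena      355
3     35    phone  Nora      583
7     63      web   Amy      115
filter rows where rep in ['Amy', 'Nora', 'Lena', 'Gus']:
   units  channel   rep  revenue
0     18  partner   Gus      512
4     22   retail  Lena      355
3     35    phone  Nora      583
7     63      web   Amy      115
add column units_minus_revenue = t['units'] - t['revenue']:
   units  channel   rep  revenue  units_minus_revenue
0     18  partner   Gus      512                 -494
4     22   retail  Lena      355                 -333
3     35    phone  Nora      583                 -548
7     63      web   Amy      115                  -52

-548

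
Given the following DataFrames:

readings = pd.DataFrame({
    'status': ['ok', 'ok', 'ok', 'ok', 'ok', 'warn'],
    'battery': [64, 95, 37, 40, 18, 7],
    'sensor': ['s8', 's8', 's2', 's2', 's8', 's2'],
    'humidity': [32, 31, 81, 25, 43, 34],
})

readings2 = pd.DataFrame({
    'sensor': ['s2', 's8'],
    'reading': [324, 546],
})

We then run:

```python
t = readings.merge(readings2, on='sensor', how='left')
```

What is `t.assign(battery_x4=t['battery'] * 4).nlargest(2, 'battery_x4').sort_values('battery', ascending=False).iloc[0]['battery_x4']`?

380

merge on 'sensor' (how='left') → 6 rows:
  status  battery sensor  humidity  reading
0     ok       64     s8        32      546
1     ok       95     s8        31      546
2     ok       37     s2        81      324
3     ok       40     s2        25      324
4     ok       18     s8        43      546
5   warn        7     s2        34      324
add column battery_x4 = t['battery'] * 4:
  status  battery sensor  humidity  reading  battery_x4
0     ok       64     s8        32      546         256
1     ok       95     s8        31      546         380
2     ok       37     s2        81      324         148
3     ok       40     s2        25      324         160
4     ok       18     s8        43      546          72
5   warn        7     s2        34      324          28
take 2 rows with largest battery_x4:
  status  battery sensor  humidity  reading  battery_x4
1     ok       95     s8        31      546         380
0     ok       64     s8        32      546         256
sort by battery descending:
  status  battery sensor  humidity  reading  battery_x4
1     ok       95     s8        31      546         380
0     ok       64     s8        32      546         256
Hence 380.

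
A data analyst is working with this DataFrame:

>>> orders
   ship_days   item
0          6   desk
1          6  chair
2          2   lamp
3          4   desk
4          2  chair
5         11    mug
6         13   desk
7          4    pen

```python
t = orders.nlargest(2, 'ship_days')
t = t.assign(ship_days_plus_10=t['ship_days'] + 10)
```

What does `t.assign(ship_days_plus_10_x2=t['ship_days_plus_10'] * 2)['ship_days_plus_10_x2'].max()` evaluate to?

take 2 rows with largest ship_days:
   ship_days  item
6         13  desk
5         11   mug
add column ship_days_plus_10 = t['ship_days'] + 10:
   ship_days  item  ship_days_plus_10
6         13  desk                 23
5         11   mug                 21
add column ship_days_plus_10_x2 = t['ship_days_plus_10'] * 2:
   ship_days  item  ship_days_plus_10  ship_days_plus_10_x2
6         13  desk                 23                    46
5         11   mug                 21                    42
Finally, max of column 'ship_days_plus_10_x2' = 46.

46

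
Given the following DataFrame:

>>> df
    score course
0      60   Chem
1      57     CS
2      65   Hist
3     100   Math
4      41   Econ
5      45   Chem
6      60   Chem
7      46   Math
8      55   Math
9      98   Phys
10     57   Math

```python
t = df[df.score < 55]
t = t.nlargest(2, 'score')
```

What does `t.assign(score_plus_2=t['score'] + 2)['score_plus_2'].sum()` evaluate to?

95

filter rows where score < 55:
   score course
4     41   Econ
5     45   Chem
7     46   Math
take 2 rows with largest score:
   score course
7     46   Math
5     45   Chem
add column score_plus_2 = t['score'] + 2:
   score course  score_plus_2
7     46   Math            48
5     45   Chem            47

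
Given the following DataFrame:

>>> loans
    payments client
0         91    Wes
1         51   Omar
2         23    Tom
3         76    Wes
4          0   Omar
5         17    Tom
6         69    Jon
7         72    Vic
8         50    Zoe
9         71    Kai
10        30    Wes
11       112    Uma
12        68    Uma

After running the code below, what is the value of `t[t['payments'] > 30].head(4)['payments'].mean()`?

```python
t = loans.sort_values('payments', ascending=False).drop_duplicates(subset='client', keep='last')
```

sort by payments descending:
    payments client
11       112    Uma
0         91    Wes
3         76    Wes
7         72    Vic
9         71    Kai
6         69    Jon
12        68    Uma
1         51   Omar
8         50    Zoe
10        30    Wes
2         23    Tom
5         17    Tom
4          0   Omar
drop duplicate client (keep=last):
    payments client
7         72    Vic
9         71    Kai
6         69    Jon
12        68    Uma
8         50    Zoe
10        30    Wes
5         17    Tom
4          0   Omar
filter rows where payments > 30:
    payments client
7         72    Vic
9         71    Kai
6         69    Jon
12        68    Uma
8         50    Zoe
take first 4 rows:
    payments client
7         72    Vic
9         71    Kai
6         69    Jon
12        68    Uma

70.0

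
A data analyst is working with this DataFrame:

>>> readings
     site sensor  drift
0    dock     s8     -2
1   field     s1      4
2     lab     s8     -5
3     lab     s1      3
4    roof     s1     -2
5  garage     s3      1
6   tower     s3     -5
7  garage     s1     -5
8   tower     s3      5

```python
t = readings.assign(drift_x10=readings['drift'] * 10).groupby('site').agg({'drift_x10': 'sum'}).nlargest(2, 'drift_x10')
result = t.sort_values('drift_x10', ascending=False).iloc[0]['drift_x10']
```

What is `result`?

40

add column drift_x10 = readings['drift'] * 10:
     site sensor  drift  drift_x10
0    dock     s8     -2        -20
1   field     s1      4         40
2     lab     s8     -5        -50
3     lab     s1      3         30
4    roof     s1     -2        -20
5  garage     s3      1         10
6   tower     s3     -5        -50
7  garage     s1     -5        -50
8   tower     s3      5         50
group by site, sum of drift_x10:
        drift_x10
site             
dock          -20
field          40
garage        -40
lab           -20
roof          -20
tower           0
take 2 rows with largest drift_x10:
       drift_x10
site            
field         40
tower          0
sort by drift_x10 descending:
       drift_x10
site            
field         40
tower          0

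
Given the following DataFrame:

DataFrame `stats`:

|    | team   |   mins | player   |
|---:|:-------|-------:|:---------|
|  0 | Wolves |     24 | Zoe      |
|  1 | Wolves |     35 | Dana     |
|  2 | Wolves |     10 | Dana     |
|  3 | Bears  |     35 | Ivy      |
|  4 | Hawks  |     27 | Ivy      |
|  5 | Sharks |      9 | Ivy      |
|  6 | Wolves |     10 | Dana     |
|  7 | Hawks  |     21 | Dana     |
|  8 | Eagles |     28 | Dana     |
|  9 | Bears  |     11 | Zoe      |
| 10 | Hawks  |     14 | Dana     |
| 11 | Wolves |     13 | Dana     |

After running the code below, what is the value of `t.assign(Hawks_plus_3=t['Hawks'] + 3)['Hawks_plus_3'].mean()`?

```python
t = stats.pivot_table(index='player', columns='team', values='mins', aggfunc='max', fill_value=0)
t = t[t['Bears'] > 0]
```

pivot: rows=player, cols=team, max(mins):
team    Bears  Eagles  Hawks  Sharks  Wolves
player                                      
Dana        0      28     21       0      35
Ivy        35       0     27       9       0
Zoe        11       0      0       0      24
filter rows where Bears > 0:
team    Bears  Eagles  Hawks  Sharks  Wolves
player                                      
Ivy        35       0     27       9       0
Zoe        11       0      0       0      24
add column Hawks_plus_3 = t['Hawks'] + 3:
team    Bears  Eagles  Hawks  Sharks  Wolves  Hawks_plus_3
player                                                    
Ivy        35       0     27       9       0            30
Zoe        11       0      0       0      24             3
The mean of column 'Hawks_plus_3' is 16.5.

16.5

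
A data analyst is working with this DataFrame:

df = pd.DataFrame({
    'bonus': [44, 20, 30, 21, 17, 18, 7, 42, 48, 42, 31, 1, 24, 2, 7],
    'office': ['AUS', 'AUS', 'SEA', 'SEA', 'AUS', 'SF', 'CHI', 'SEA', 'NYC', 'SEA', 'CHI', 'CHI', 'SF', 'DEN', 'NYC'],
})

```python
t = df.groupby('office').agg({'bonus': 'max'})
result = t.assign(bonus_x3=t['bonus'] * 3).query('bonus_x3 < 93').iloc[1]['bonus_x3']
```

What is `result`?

72

group by office, max of bonus:
        bonus
office       
AUS        44
CHI        31
DEN         2
NYC        48
SEA        42
SF         24
add column bonus_x3 = t['bonus'] * 3:
        bonus  bonus_x3
office                 
AUS        44       132
CHI        31        93
DEN         2         6
NYC        48       144
SEA        42       126
SF         24        72
filter rows where bonus_x3 < 93:
        bonus  bonus_x3
office                 
DEN         2         6
SF         24        72
Hence 72.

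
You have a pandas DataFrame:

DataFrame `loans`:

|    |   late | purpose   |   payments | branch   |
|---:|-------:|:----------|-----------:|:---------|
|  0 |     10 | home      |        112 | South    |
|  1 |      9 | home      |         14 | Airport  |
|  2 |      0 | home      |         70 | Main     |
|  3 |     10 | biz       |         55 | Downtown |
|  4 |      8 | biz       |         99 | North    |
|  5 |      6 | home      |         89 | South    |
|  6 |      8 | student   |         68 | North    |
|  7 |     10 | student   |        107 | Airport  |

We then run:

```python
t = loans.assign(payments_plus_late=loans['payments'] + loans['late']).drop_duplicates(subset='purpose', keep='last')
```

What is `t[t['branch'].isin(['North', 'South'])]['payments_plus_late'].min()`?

add column payments_plus_late = loans['payments'] + loans['late']:
   late  purpose  payments    branch  payments_plus_late
0    10     home       112     South                 122
1     9     home        14   Airport                  23
2     0     home        70      Main                  70
3    10      biz        55  Downtown                  65
4     8      biz        99     North                 107
5     6     home        89     South                  95
6     8  student        68     North                  76
7    10  student       107   Airport                 117
drop duplicate purpose (keep=last):
   late  purpose  payments   branch  payments_plus_late
4     8      biz        99    North                 107
5     6     home        89    South                  95
7    10  student       107  Airport                 117
filter rows where branch in ['North', 'South']:
   late purpose  payments branch  payments_plus_late
4     8     biz        99  North                 107
5     6    home        89  South                  95
Reading off the min of column 'payments_plus_late', we get 95.

95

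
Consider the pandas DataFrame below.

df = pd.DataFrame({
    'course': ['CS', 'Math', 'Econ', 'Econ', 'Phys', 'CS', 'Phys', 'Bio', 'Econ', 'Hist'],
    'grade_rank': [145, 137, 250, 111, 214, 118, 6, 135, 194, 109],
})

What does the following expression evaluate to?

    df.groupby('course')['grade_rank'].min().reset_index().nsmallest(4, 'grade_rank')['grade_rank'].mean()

86.0

group by course, min of grade_rank:
course
Bio     135
CS      118
Econ    111
Hist    109
Math    137
Phys      6
Name: grade_rank, dtype: int64
reset_index():
  course  grade_rank
0    Bio         135
1     CS         118
2   Econ         111
3   Hist         109
4   Math         137
5   Phys           6
take 4 rows with smallest grade_rank:
  course  grade_rank
5   Phys           6
3   Hist         109
2   Econ         111
1     CS         118
So mean() = 86.0.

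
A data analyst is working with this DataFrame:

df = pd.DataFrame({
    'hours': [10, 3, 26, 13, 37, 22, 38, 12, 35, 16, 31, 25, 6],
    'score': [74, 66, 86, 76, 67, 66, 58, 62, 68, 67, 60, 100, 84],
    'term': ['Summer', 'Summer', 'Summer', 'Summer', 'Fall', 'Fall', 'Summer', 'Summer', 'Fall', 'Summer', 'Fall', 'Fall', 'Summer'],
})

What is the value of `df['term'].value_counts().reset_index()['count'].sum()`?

value_counts of term:
term
Summer    8
Fall      5
Name: count, dtype: int64
reset_index():
     term  count
0  Summer      8
1    Fall      5
sum of column 'count' → 13

13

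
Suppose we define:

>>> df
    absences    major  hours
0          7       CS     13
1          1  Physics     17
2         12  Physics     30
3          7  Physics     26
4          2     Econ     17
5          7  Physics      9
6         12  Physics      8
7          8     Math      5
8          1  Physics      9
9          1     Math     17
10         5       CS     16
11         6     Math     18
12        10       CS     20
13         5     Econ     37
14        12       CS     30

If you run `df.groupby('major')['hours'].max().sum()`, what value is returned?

group by major, max of hours:
major
CS         30
Econ       37
Math       18
Physics    30
Name: hours, dtype: int64
So sum() = 115.

115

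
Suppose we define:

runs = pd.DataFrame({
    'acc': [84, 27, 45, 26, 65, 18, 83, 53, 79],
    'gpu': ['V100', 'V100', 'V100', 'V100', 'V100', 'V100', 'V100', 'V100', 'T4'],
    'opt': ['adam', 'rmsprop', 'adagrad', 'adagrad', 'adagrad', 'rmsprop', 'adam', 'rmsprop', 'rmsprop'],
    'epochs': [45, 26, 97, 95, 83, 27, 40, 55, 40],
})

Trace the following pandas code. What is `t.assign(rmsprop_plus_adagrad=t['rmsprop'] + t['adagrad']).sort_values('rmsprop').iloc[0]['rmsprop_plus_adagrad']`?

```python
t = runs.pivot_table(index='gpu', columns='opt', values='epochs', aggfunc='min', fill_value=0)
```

109

pivot: rows=gpu, cols=opt, min(epochs):
opt   adagrad  adam  rmsprop
gpu                         
T4          0     0       40
V100       83    40       26
add column rmsprop_plus_adagrad = t['rmsprop'] + t['adagrad']:
opt   adagrad  adam  rmsprop  rmsprop_plus_adagrad
gpu                                               
T4          0     0       40                    40
V100       83    40       26                   109
sort by rmsprop:
opt   adagrad  adam  rmsprop  rmsprop_plus_adagrad
gpu                                               
V100       83    40       26                   109
T4          0     0       40                    40
value at position 0, column 'rmsprop_plus_adagrad' → 109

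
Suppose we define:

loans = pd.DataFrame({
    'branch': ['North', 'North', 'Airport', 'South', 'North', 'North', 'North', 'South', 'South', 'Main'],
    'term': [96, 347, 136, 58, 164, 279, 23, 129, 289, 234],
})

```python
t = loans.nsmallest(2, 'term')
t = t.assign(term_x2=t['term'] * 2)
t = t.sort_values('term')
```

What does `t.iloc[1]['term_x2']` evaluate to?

116

take 2 rows with smallest term:
  branch  term
6  North    23
3  South    58
add column term_x2 = t['term'] * 2:
  branch  term  term_x2
6  North    23       46
3  South    58      116
sort by term:
  branch  term  term_x2
6  North    23       46
3  South    58      116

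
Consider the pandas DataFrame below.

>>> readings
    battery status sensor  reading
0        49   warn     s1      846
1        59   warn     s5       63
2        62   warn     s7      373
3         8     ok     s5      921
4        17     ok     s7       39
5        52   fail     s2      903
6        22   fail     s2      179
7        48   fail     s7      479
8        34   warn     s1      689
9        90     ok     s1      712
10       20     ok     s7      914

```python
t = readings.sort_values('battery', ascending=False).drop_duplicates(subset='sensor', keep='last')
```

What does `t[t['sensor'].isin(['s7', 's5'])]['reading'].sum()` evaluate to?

960

sort by battery descending:
    battery status sensor  reading
9        90     ok     s1      712
2        62   warn     s7      373
1        59   warn     s5       63
5        52   fail     s2      903
0        49   warn     s1      846
7        48   fail     s7      479
8        34   warn     s1      689
6        22   fail     s2      179
10       20     ok     s7      914
4        17     ok     s7       39
3         8     ok     s5      921
drop duplicate sensor (keep=last):
   battery status sensor  reading
8       34   warn     s1      689
6       22   fail     s2      179
4       17     ok     s7       39
3        8     ok     s5      921
filter rows where sensor in ['s7', 's5']:
   battery status sensor  reading
4       17     ok     s7       39
3        8     ok     s5      921
The sum of column 'reading' is 960.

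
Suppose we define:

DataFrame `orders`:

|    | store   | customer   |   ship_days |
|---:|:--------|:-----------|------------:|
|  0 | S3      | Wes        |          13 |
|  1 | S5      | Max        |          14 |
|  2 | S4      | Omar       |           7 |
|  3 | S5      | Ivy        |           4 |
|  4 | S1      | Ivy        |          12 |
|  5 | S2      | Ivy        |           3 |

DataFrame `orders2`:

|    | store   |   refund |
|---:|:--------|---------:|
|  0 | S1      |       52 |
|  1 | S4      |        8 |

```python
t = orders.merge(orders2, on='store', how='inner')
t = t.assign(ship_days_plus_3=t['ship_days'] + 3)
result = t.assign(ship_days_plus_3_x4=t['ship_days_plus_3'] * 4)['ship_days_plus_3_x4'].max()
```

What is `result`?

60

merge on 'store' (how='inner') → 2 rows:
  store customer  ship_days  refund
0    S4     Omar          7       8
1    S1      Ivy         12      52
add column ship_days_plus_3 = t['ship_days'] + 3:
  store customer  ship_days  refund  ship_days_plus_3
0    S4     Omar          7       8                10
1    S1      Ivy         12      52                15
add column ship_days_plus_3_x4 = t['ship_days_plus_3'] * 4:
  store customer  ship_days  refund  ship_days_plus_3  ship_days_plus_3_x4
0    S4     Omar          7       8                10                   40
1    S1      Ivy         12      52                15                   60
Taking the max of column 'ship_days_plus_3_x4' gives 60.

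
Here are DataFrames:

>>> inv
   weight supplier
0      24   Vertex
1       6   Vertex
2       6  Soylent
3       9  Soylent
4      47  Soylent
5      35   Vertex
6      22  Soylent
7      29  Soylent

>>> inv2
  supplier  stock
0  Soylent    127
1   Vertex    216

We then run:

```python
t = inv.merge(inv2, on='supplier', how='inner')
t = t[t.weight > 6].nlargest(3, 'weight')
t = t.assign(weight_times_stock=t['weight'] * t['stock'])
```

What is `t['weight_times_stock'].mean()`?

merge on 'supplier' (how='inner') → 8 rows:
   weight supplier  stock
0      24   Vertex    216
1       6   Vertex    216
2       6  Soylent    127
3       9  Soylent    127
4      47  Soylent    127
5      35   Vertex    216
6      22  Soylent    127
7      29  Soylent    127
filter rows where weight > 6:
   weight supplier  stock
0      24   Vertex    216
3       9  Soylent    127
4      47  Soylent    127
5      35   Vertex    216
6      22  Soylent    127
7      29  Soylent    127
take 3 rows with largest weight:
   weight supplier  stock
4      47  Soylent    127
5      35   Vertex    216
7      29  Soylent    127
add column weight_times_stock = t['weight'] * t['stock']:
   weight supplier  stock  weight_times_stock
4      47  Soylent    127                5969
5      35   Vertex    216                7560
7      29  Soylent    127                3683
Reading off the mean of column 'weight_times_stock', we get 5737.33333333.

5737.33333333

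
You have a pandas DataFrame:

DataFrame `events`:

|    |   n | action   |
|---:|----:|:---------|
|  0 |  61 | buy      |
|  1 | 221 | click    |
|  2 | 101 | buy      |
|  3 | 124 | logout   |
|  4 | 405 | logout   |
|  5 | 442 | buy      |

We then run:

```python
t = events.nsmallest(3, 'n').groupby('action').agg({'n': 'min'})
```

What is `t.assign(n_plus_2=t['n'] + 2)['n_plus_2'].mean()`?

94.5

take 3 rows with smallest n:
     n  action
0   61     buy
2  101     buy
3  124  logout
group by action, min of n:
          n
action     
buy      61
logout  124
add column n_plus_2 = t['n'] + 2:
          n  n_plus_2
action               
buy      61        63
logout  124       126
Then the mean of column 'n_plus_2': 94.5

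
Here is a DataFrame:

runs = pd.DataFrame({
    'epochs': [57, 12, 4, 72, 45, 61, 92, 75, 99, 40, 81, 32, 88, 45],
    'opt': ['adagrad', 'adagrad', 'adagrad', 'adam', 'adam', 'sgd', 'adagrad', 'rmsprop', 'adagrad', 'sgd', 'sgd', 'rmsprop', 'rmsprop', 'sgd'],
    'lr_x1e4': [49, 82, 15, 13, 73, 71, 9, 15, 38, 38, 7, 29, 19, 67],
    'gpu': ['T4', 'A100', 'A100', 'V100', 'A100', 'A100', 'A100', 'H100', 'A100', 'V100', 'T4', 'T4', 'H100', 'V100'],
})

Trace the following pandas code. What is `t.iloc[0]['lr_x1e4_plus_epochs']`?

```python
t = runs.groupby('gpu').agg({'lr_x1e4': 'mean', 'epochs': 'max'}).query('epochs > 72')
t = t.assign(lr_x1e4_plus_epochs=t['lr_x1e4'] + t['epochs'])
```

147.0

group by gpu: mean(lr_x1e4), max(epochs):
        lr_x1e4  epochs
gpu                    
A100  48.000000      99
H100  17.000000      88
T4    28.333333      81
V100  39.333333      72
filter rows where epochs > 72:
        lr_x1e4  epochs
gpu                    
A100  48.000000      99
H100  17.000000      88
T4    28.333333      81
add column lr_x1e4_plus_epochs = t['lr_x1e4'] + t['epochs']:
        lr_x1e4  epochs  lr_x1e4_plus_epochs
gpu                                         
A100  48.000000      99           147.000000
H100  17.000000      88           105.000000
T4    28.333333      81           109.333333
So iloc[0]['lr_x1e4_plus_epochs'] = 147.0.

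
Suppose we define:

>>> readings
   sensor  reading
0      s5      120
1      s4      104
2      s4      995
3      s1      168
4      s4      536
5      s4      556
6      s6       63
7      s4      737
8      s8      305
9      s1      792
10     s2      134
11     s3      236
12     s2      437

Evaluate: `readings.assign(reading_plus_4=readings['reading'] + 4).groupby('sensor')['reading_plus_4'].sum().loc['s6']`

67

add column reading_plus_4 = readings['reading'] + 4:
   sensor  reading  reading_plus_4
0      s5      120             124
1      s4      104             108
2      s4      995             999
3      s1      168             172
4      s4      536             540
5      s4      556             560
6      s6       63              67
7      s4      737             741
8      s8      305             309
9      s1      792             796
10     s2      134             138
11     s3      236             240
12     s2      437             441
group by sensor, sum of reading_plus_4:
sensor
s1     968
s2     579
s3     240
s4    2948
s5     124
s6      67
s8     309
Name: reading_plus_4, dtype: int64
So loc['s6'] = 67.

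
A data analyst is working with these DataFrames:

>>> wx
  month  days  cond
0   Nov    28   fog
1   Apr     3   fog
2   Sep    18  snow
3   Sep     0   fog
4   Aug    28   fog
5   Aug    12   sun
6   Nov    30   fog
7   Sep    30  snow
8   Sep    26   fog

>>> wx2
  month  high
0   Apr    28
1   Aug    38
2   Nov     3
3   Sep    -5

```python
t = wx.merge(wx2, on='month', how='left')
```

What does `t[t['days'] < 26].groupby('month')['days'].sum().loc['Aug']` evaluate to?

12

merge on 'month' (how='left') → 9 rows:
  month  days  cond  high
0   Nov    28   fog     3
1   Apr     3   fog    28
2   Sep    18  snow    -5
3   Sep     0   fog    -5
4   Aug    28   fog    38
5   Aug    12   sun    38
6   Nov    30   fog     3
7   Sep    30  snow    -5
8   Sep    26   fog    -5
filter rows where days < 26:
  month  days  cond  high
1   Apr     3   fog    28
2   Sep    18  snow    -5
3   Sep     0   fog    -5
5   Aug    12   sun    38
group by month, sum of days:
month
Apr     3
Aug    12
Sep    18
Name: days, dtype: int64
So loc['Aug'] = 12.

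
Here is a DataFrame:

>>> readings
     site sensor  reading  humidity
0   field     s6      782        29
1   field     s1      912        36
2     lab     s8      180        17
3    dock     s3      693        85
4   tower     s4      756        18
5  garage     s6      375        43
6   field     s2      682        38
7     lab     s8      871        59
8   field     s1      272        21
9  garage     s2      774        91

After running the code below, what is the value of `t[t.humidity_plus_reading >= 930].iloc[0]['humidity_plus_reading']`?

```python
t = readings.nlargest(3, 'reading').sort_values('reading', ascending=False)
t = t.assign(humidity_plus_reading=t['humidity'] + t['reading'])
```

take 3 rows with largest reading:
    site sensor  reading  humidity
1  field     s1      912        36
7    lab     s8      871        59
0  field     s6      782        29
sort by reading descending:
    site sensor  reading  humidity
1  field     s1      912        36
7    lab     s8      871        59
0  field     s6      782        29
add column humidity_plus_reading = t['humidity'] + t['reading']:
    site sensor  reading  humidity  humidity_plus_reading
1  field     s1      912        36                    948
7    lab     s8      871        59                    930
0  field     s6      782        29                    811
filter rows where humidity_plus_reading >= 930:
    site sensor  reading  humidity  humidity_plus_reading
1  field     s1      912        36                    948
7    lab     s8      871        59                    930
So iloc[0]['humidity_plus_reading'] = 948.

948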